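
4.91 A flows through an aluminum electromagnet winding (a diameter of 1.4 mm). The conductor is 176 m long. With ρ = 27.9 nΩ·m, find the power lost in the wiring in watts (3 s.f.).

ρ = 27.9 nΩ·m = 2.79×10^-8 Ω·m
A = π(d/2)² = π(7.0000e-04 m)² = 1.539e-06 m²
R = ρL/A = (2.79×10^-8)(176)/(1.539e-06) = 3.19 Ω
P = I²R = (4.91)² × 3.19 = 76.9 W

76.9 W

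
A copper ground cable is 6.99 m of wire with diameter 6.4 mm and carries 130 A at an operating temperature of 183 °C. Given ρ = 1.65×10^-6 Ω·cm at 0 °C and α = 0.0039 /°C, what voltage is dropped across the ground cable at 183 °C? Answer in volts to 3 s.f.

0.799 V

ρ = 1.65×10^-6 Ω·cm = 1.65×10^-8 Ω·m
A = π(d/2)² = π(3.2000e-03 m)² = 3.217e-05 m²
R₍0₎ = ρL/A = (1.65×10^-8)(6.99)/(3.217e-05) = 0.003585 Ω
R₍183₎ = R₍0₎(1 + αΔT) = 0.003585 × (1 + 0.0039×183) = 0.006144 Ω
V = IR = 130 × 0.006144 = 0.799 V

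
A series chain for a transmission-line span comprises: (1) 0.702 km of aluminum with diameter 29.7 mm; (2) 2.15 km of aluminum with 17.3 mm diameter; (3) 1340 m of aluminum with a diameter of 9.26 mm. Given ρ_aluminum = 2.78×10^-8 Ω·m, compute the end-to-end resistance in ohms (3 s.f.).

0.836 Ω

Seg 1: A = π(d/2)² = π(1.4850e-02 m)² = 6.928e-04 m²
R_1 = (2.78×10^-8)(702)/(6.928e-04) = 0.02817 Ω
Seg 2: A = π(d/2)² = π(8.6500e-03 m)² = 2.351e-04 m²
R_2 = (2.78×10^-8)(2150)/(2.351e-04) = 0.2543 Ω
Seg 3: A = π(d/2)² = π(4.6300e-03 m)² = 6.735e-05 m²
R_3 = (2.78×10^-8)(1340)/(6.735e-05) = 0.5531 Ω
R_total = R_1 + R_2 + R_3 = 0.836 Ω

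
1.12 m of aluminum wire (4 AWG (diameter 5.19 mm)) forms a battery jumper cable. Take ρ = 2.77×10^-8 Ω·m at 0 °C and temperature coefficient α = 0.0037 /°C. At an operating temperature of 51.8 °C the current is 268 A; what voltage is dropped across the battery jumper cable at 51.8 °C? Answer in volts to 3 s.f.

0.468 V

A = π(5.19/2 mm)² = π(2.5950e-03 m)² = 2.116e-05 m²
R₍0₎ = ρL/A = (2.77×10^-8)(1.12)/(2.116e-05) = 0.001466 Ω
R₍51.8₎ = R₍0₎(1 + αΔT) = 0.001466 × (1 + 0.0037×51.8) = 0.001748 Ω
V = IR = 268 × 0.001748 = 0.468 V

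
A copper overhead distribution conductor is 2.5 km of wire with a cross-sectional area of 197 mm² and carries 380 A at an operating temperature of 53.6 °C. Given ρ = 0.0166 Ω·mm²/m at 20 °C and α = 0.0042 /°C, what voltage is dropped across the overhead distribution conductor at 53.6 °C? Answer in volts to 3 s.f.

91.3 V

ρ = 0.0166 Ω·mm²/m = 1.66×10^-8 Ω·m
A = 197 mm² = 1.970e-04 m²
R₍20₎ = ρL/A = (1.66×10^-8)(2500)/(1.970e-04) = 0.2107 Ω
R₍53.6₎ = R₍20₎(1 + αΔT) = 0.2107 × (1 + 0.0042×33.6) = 0.2404 Ω
V = IR = 380 × 0.2404 = 91.3 V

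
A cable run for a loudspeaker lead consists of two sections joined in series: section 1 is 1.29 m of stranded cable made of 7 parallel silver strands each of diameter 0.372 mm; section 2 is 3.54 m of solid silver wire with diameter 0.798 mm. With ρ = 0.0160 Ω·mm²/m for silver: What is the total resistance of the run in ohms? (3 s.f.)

0.140 Ω

ρ = 0.0160 Ω·mm²/m = 1.60×10^-8 Ω·m
Section 1: A_strand = π(1.8600e-04)² = 1.087e-07 m²; R₁ = ρL/(N·A_s) = (1.60×10^-8)(1.29)/(7×1.087e-07) = 0.02713 Ω
Section 2: A = π(d/2)² = π(3.9900e-04 m)² = 5.001e-07 m²
R₂ = (1.60×10^-8)(3.54)/(5.001e-07) = 0.1132 Ω
R = R₁ + R₂ = 0.140 Ω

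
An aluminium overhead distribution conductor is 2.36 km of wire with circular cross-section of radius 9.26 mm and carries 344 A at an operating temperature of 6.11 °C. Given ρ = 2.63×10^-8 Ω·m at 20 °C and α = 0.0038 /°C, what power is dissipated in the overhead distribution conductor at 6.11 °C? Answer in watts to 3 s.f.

A = πr² = π(9.2600e-03 m)² = 2.694e-04 m²
R₍20₎ = ρL/A = (2.63×10^-8)(2360)/(2.694e-04) = 0.2304 Ω
R₍6.11₎ = R₍20₎(1 + αΔT) = 0.2304 × (1 + 0.0038×-13.9) = 0.2182 Ω
P = I²R = (344)² × 0.2182 = 25800 W

25800 W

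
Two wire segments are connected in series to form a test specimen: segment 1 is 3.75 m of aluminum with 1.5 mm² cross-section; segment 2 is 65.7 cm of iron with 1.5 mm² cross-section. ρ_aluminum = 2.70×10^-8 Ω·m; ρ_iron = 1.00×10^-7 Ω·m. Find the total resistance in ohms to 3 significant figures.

0.111 Ω

Segment 1: A = 1.5 mm² = 1.500e-06 m²
R₁ = ρL/A = (2.70×10^-8)(3.75)/(1.500e-06) = 0.0675 Ω
R₂ = (1.00×10^-7)(0.657)/(1.500e-06) = 0.0438 Ω
R = R₁ + R₂ = 0.111 Ω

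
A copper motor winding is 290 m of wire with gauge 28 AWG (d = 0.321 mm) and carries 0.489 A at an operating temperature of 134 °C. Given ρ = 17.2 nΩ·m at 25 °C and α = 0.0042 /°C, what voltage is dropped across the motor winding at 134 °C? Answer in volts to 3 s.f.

ρ = 17.2 nΩ·m = 1.72×10^-8 Ω·m
A = π(0.321/2 mm)² = π(1.6050e-04 m)² = 8.093e-08 m²
R₍25₎ = ρL/A = (1.72×10^-8)(290)/(8.093e-08) = 61.63 Ω
R₍134₎ = R₍25₎(1 + αΔT) = 61.63 × (1 + 0.0042×109) = 89.85 Ω
V = IR = 0.489 × 89.85 = 43.9 V

43.9 V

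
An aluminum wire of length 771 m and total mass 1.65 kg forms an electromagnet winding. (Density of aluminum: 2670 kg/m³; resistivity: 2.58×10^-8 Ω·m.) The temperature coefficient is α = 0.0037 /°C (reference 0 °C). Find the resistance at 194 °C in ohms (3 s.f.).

42.6 Ω

A = m/(density·L) = 1.65/(2670×771) = 8.0153e-07 m²
R = ρL/A = (2.58×10^-8)(771)/(8.0153e-07) = 24.82 Ω
R(194 °C) = 24.82 × (1 + 0.0037×194) = 42.6 Ω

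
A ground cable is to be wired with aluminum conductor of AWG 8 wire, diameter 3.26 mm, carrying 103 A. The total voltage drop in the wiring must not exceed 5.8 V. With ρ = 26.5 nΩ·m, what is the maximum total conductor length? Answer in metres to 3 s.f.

17.7 m

ρ = 26.5 nΩ·m = 2.65×10^-8 Ω·m
A = π(3.26/2 mm)² = π(1.6300e-03 m)² = 8.347e-06 m²
L_max = V_max·A/(1·ρI) = (5.8)(8.347e-06)/(2.65×10^-8×103) = 17.7 m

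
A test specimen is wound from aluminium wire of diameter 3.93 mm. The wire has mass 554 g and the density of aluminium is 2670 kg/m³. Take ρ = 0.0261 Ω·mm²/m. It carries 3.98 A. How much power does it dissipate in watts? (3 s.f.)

ρ = 0.0261 Ω·mm²/m = 2.61×10^-8 Ω·m
A = π(d/2)² = π(1.9650e-03 m)² = 1.2130e-05 m²
L = m/(density·A) = 0.554/(2670×1.2130e-05) = 17.11 m
R = ρL/A = (2.61×10^-8)(17.11)/(1.2130e-05) = 0.0368 Ω
P = I²R = (3.98)² × 0.0368 = 0.583 W

0.583 W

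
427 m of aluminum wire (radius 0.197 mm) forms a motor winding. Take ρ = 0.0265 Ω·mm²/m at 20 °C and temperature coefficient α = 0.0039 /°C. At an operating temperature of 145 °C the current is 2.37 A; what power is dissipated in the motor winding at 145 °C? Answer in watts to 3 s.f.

775 W

ρ = 0.0265 Ω·mm²/m = 2.65×10^-8 Ω·m
A = πr² = π(1.9700e-04 m)² = 1.219e-07 m²
R₍20₎ = ρL/A = (2.65×10^-8)(427)/(1.219e-07) = 92.81 Ω
R₍145₎ = R₍20₎(1 + αΔT) = 92.81 × (1 + 0.0039×125) = 138.1 Ω
P = I²R = (2.37)² × 138.1 = 775 W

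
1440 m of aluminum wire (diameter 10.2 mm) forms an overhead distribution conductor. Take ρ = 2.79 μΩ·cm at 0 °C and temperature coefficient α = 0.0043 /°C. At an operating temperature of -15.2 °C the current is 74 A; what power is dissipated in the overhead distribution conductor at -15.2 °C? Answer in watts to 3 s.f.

2520 W

ρ = 2.79 μΩ·cm = 2.79×10^-8 Ω·m
A = π(d/2)² = π(5.1000e-03 m)² = 8.171e-05 m²
R₍0₎ = ρL/A = (2.79×10^-8)(1440)/(8.171e-05) = 0.4917 Ω
R₍-15.2₎ = R₍0₎(1 + αΔT) = 0.4917 × (1 + 0.0043×-15.2) = 0.4595 Ω
P = I²R = (74)² × 0.4595 = 2520 W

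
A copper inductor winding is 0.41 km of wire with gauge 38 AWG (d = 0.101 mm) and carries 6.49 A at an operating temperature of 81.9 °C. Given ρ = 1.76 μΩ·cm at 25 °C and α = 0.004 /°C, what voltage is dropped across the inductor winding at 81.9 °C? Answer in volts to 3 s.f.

7180 V

ρ = 1.76 μΩ·cm = 1.76×10^-8 Ω·m
A = π(0.101/2 mm)² = π(5.0500e-05 m)² = 8.012e-09 m²
R₍25₎ = ρL/A = (1.76×10^-8)(410)/(8.012e-09) = 900.7 Ω
R₍81.9₎ = R₍25₎(1 + αΔT) = 900.7 × (1 + 0.004×56.9) = 1106 Ω
V = IR = 6.49 × 1106 = 7180 V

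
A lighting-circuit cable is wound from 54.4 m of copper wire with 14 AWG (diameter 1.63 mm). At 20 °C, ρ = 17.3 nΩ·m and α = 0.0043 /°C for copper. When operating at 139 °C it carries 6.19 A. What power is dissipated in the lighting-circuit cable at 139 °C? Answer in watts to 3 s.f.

ρ = 17.3 nΩ·m = 1.73×10^-8 Ω·m
A = π(1.63/2 mm)² = π(8.1500e-04 m)² = 2.087e-06 m²
R₍20₎ = ρL/A = (1.73×10^-8)(54.4)/(2.087e-06) = 0.451 Ω
R₍139₎ = R₍20₎(1 + αΔT) = 0.451 × (1 + 0.0043×119) = 0.6818 Ω
P = I²R = (6.19)² × 0.6818 = 26.1 W

26.1 W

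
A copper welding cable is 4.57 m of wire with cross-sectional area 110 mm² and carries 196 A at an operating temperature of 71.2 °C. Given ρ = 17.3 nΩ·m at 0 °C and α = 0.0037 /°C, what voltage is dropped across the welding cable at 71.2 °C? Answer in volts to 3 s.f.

ρ = 17.3 nΩ·m = 1.73×10^-8 Ω·m
A = 110 mm² = 1.100e-04 m²
R₍0₎ = ρL/A = (1.73×10^-8)(4.57)/(1.100e-04) = 7.187×10^-4 Ω
R₍71.2₎ = R₍0₎(1 + αΔT) = 7.187×10^-4 × (1 + 0.0037×71.2) = 9.081×10^-4 Ω
V = IR = 196 × 9.081×10^-4 = 0.178 V

0.178 V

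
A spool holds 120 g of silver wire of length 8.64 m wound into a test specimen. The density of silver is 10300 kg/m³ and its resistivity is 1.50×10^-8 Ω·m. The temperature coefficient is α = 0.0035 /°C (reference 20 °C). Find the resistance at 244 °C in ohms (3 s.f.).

0.171 Ω

A = m/(density·L) = 0.12/(10300×8.64) = 1.3484e-06 m²
R = ρL/A = (1.50×10^-8)(8.64)/(1.3484e-06) = 0.09611 Ω
R(244 °C) = 0.09611 × (1 + 0.0035×224) = 0.171 Ω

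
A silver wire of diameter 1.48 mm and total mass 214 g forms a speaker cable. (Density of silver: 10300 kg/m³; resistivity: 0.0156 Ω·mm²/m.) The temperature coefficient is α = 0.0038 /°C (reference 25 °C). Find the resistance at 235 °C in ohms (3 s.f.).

0.197 Ω

ρ = 0.0156 Ω·mm²/m = 1.56×10^-8 Ω·m
A = π(d/2)² = π(7.4000e-04 m)² = 1.7203e-06 m²
L = m/(density·A) = 0.214/(10300×1.7203e-06) = 12.08 m
R = ρL/A = (1.56×10^-8)(12.08)/(1.7203e-06) = 0.1095 Ω
R(235 °C) = 0.1095 × (1 + 0.0038×210) = 0.197 Ω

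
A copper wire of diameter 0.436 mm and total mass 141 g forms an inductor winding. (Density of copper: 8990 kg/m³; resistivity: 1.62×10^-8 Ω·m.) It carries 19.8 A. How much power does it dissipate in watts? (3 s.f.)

A = π(d/2)² = π(2.1800e-04 m)² = 1.4930e-07 m²
L = m/(density·A) = 0.141/(8990×1.4930e-07) = 105.1 m
R = ρL/A = (1.62×10^-8)(105.1)/(1.4930e-07) = 11.4 Ω
P = I²R = (19.8)² × 11.4 = 4470 W

4470 W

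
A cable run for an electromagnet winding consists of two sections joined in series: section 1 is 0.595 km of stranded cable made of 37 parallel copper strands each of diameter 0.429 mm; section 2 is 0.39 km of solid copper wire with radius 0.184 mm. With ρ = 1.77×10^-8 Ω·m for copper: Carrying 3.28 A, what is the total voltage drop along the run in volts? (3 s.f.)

Section 1: A_strand = π(2.1450e-04)² = 1.445e-07 m²; R₁ = ρL/(N·A_s) = (1.77×10^-8)(595)/(37×1.445e-07) = 1.969 Ω
Section 2: A = πr² = π(1.8400e-04 m)² = 1.064e-07 m²
R₂ = (1.77×10^-8)(390)/(1.064e-07) = 64.9 Ω
R = R₁ + R₂ = 66.87 Ω
V = IR = 3.28 × 66.87 = 219 V

219 V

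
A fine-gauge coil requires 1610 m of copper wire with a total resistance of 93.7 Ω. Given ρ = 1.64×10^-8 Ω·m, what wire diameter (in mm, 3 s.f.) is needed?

A = ρL/R = (1.64×10^-8)(1610)/(93.7) = 2.818e-07 m²
d = 2√(A/π) = 5.990e-04 m = 0.599 mm

0.599 mm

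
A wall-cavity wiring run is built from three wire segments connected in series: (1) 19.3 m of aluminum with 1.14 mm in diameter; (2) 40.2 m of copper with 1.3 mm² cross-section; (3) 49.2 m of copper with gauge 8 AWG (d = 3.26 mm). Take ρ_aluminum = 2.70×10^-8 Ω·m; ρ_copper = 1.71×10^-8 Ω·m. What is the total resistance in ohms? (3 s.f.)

1.14 Ω

Seg 1: A = π(d/2)² = π(5.7000e-04 m)² = 1.021e-06 m²
R_1 = (2.70×10^-8)(19.3)/(1.021e-06) = 0.5105 Ω
Seg 2: A = 1.3 mm² = 1.300e-06 m²
R_2 = (1.71×10^-8)(40.2)/(1.300e-06) = 0.5288 Ω
Seg 3: A = π(3.26/2 mm)² = π(1.6300e-03 m)² = 8.347e-06 m²
R_3 = (1.71×10^-8)(49.2)/(8.347e-06) = 0.1008 Ω
R_total = R_1 + R_2 + R_3 = 1.14 Ω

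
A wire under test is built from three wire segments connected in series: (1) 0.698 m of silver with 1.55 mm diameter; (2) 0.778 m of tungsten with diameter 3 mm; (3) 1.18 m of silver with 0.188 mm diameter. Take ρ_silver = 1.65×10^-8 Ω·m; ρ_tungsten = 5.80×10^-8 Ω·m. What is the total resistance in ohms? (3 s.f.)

0.714 Ω

Seg 1: A = π(d/2)² = π(7.7500e-04 m)² = 1.887e-06 m²
R_1 = (1.65×10^-8)(0.698)/(1.887e-06) = 0.006104 Ω
Seg 2: A = π(d/2)² = π(1.5000e-03 m)² = 7.069e-06 m²
R_2 = (5.80×10^-8)(0.778)/(7.069e-06) = 0.006384 Ω
Seg 3: A = π(d/2)² = π(9.4000e-05 m)² = 2.776e-08 m²
R_3 = (1.65×10^-8)(1.18)/(2.776e-08) = 0.7014 Ω
R_total = R_1 + R_2 + R_3 = 0.714 Ω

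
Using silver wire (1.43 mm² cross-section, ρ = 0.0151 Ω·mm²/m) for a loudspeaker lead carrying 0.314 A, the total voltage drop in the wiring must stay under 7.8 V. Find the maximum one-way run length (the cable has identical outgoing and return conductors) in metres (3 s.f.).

1180 m

ρ = 0.0151 Ω·mm²/m = 1.51×10^-8 Ω·m
A = 1.43 mm² = 1.430e-06 m²
L_max = V_max·A/(2·ρI) = (7.8)(1.430e-06)/(2×1.51×10^-8×0.314) = 1180 m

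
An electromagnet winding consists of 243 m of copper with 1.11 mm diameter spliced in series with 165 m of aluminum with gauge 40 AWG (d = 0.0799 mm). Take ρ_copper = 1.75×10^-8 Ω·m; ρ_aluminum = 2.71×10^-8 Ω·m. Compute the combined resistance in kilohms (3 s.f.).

0.896 kΩ

Segment 1: A = π(d/2)² = π(5.5500e-04 m)² = 9.677e-07 m²
R₁ = ρL/A = (1.75×10^-8)(243)/(9.677e-07) = 4.394 Ω
Segment 2: A = π(0.0799/2 mm)² = π(3.9950e-05 m)² = 5.014e-09 m²
R₂ = (2.71×10^-8)(165)/(5.014e-09) = 891.8 Ω
R = R₁ + R₂ = 0.896 kΩ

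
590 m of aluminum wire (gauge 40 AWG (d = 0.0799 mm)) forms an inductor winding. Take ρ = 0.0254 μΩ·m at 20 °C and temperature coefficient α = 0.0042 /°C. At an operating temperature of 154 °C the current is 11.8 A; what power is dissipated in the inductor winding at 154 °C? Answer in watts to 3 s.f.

6.50×10^5 W

ρ = 0.0254 μΩ·m = 2.54×10^-8 Ω·m
A = π(0.0799/2 mm)² = π(3.9950e-05 m)² = 5.014e-09 m²
R₍20₎ = ρL/A = (2.54×10^-8)(590)/(5.014e-09) = 2989 Ω
R₍154₎ = R₍20₎(1 + αΔT) = 2989 × (1 + 0.0042×134) = 4671 Ω
P = I²R = (11.8)² × 4671 = 6.50×10^5 W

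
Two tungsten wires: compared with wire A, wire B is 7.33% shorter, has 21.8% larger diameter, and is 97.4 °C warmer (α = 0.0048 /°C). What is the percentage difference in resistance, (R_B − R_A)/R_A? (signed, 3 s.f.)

-8.33%

R ∝ ρL/d² with ρ ∝ (1+αΔT), so R_B/R_A = (1 − 7.33/100) × (1 + 21.8/100)⁻² × (1 + 0.0048×97.4)
= 0.9267 × 0.6741 × 1.468 = 0.9167
(R_B − R_A)/R_A = 0.9167 − 1 = -8.33%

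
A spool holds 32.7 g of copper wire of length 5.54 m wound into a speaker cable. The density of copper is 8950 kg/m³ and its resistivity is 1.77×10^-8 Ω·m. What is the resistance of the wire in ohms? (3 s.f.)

0.149 Ω

A = m/(density·L) = 0.0327/(8950×5.54) = 6.5950e-07 m²
R = ρL/A = (1.77×10^-8)(5.54)/(6.5950e-07) = 0.149 Ω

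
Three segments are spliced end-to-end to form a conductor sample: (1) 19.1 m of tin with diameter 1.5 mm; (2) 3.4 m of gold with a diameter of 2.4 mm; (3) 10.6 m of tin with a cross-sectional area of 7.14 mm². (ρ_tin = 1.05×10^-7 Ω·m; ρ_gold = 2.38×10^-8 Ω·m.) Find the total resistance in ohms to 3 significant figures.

Seg 1: A = π(d/2)² = π(7.5000e-04 m)² = 1.767e-06 m²
R_1 = (1.05×10^-7)(19.1)/(1.767e-06) = 1.135 Ω
Seg 2: A = π(d/2)² = π(1.2000e-03 m)² = 4.524e-06 m²
R_2 = (2.38×10^-8)(3.4)/(4.524e-06) = 0.01789 Ω
Seg 3: A = 7.14 mm² = 7.140e-06 m²
R_3 = (1.05×10^-7)(10.6)/(7.140e-06) = 0.1559 Ω
R_total = R_1 + R_2 + R_3 = 1.31 Ω

1.31 Ω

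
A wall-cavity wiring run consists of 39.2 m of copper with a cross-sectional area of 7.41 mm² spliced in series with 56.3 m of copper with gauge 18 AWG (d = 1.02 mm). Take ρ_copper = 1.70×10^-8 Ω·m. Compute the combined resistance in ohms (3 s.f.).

Segment 1: A = 7.41 mm² = 7.410e-06 m²
R₁ = ρL/A = (1.70×10^-8)(39.2)/(7.410e-06) = 0.08993 Ω
Segment 2: A = π(1.02/2 mm)² = π(5.1000e-04 m)² = 8.171e-07 m²
R₂ = (1.70×10^-8)(56.3)/(8.171e-07) = 1.171 Ω
R = R₁ + R₂ = 1.26 Ω

1.26 Ω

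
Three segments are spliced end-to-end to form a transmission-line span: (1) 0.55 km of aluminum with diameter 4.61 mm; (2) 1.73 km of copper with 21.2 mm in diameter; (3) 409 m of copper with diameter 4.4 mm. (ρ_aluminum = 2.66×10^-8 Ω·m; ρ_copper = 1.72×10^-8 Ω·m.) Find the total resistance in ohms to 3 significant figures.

Seg 1: A = π(d/2)² = π(2.3050e-03 m)² = 1.669e-05 m²
R_1 = (2.66×10^-8)(550)/(1.669e-05) = 0.8765 Ω
Seg 2: A = π(d/2)² = π(1.0600e-02 m)² = 3.530e-04 m²
R_2 = (1.72×10^-8)(1730)/(3.530e-04) = 0.0843 Ω
Seg 3: A = π(d/2)² = π(2.2000e-03 m)² = 1.521e-05 m²
R_3 = (1.72×10^-8)(409)/(1.521e-05) = 0.4627 Ω
R_total = R_1 + R_2 + R_3 = 1.42 Ω

1.42 Ω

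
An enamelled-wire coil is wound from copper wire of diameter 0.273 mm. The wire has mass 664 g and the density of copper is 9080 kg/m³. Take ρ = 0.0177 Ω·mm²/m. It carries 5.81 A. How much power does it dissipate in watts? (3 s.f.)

ρ = 0.0177 Ω·mm²/m = 1.77×10^-8 Ω·m
A = π(d/2)² = π(1.3650e-04 m)² = 5.8535e-08 m²
L = m/(density·A) = 0.664/(9080×5.8535e-08) = 1249 m
R = ρL/A = (1.77×10^-8)(1249)/(5.8535e-08) = 377.8 Ω
P = I²R = (5.81)² × 377.8 = 12800 W

12800 W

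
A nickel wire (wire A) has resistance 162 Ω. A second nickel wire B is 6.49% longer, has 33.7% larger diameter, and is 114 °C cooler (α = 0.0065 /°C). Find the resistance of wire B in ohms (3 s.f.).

25.0 Ω

R ∝ ρL/d² with ρ ∝ (1+αΔT), so R_B/R_A = (1 + 6.49/100) × (1 + 33.7/100)⁻² × (1 − 0.0065×114)
= 1.065 × 0.5594 × 0.259 = 0.1543
R_B = 0.1543 × 162 = 25.0 Ω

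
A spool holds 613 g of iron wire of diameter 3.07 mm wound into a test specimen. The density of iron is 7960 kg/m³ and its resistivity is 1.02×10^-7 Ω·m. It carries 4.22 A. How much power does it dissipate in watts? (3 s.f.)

2.55 W

A = π(d/2)² = π(1.5350e-03 m)² = 7.4023e-06 m²
L = m/(density·A) = 0.613/(7960×7.4023e-06) = 10.4 m
R = ρL/A = (1.02×10^-7)(10.4)/(7.4023e-06) = 0.1434 Ω
P = I²R = (4.22)² × 0.1434 = 2.55 W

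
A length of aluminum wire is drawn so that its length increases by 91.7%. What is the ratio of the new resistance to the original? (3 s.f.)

3.67

k = 1 + 91.7/100 = 1.917; volume constant ⇒ A' = A/k, so R' = k²R.
Factor = 3.67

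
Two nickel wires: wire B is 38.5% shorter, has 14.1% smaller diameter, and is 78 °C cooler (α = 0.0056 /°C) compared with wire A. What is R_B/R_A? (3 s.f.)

R ∝ ρL/d² with ρ ∝ (1+αΔT), so R_B/R_A = (1 − 38.5/100) × (1 − 14.1/100)⁻² × (1 − 0.0056×78)
= 0.615 × 1.355 × 0.5632 = 0.469

0.469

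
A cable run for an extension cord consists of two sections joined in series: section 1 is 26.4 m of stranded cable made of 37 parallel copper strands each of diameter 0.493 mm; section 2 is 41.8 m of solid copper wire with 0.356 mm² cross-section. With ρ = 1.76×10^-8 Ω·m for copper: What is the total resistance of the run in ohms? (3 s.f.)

2.13 Ω

Section 1: A_strand = π(2.4650e-04)² = 1.909e-07 m²; R₁ = ρL/(N·A_s) = (1.76×10^-8)(26.4)/(37×1.909e-07) = 0.06579 Ω
Section 2: A = 0.356 mm² = 3.560e-07 m²
R₂ = (1.76×10^-8)(41.8)/(3.560e-07) = 2.067 Ω
R = R₁ + R₂ = 2.13 Ω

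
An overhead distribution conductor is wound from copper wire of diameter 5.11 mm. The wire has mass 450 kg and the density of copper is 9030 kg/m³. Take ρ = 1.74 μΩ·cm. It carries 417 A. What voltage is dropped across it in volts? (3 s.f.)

ρ = 1.74 μΩ·cm = 1.74×10^-8 Ω·m
A = π(d/2)² = π(2.5550e-03 m)² = 2.0508e-05 m²
L = m/(density·A) = 450/(9030×2.0508e-05) = 2430 m
R = ρL/A = (1.74×10^-8)(2430)/(2.0508e-05) = 2.062 Ω
V = IR = 417 × 2.062 = 860 V

860 V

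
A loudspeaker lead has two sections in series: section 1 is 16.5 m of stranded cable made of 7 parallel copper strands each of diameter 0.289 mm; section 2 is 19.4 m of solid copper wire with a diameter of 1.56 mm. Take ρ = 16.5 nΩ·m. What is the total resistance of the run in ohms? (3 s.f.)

0.760 Ω

ρ = 16.5 nΩ·m = 1.65×10^-8 Ω·m
Section 1: A_strand = π(1.4450e-04)² = 6.560e-08 m²; R₁ = ρL/(N·A_s) = (1.65×10^-8)(16.5)/(7×6.560e-08) = 0.5929 Ω
Section 2: A = π(d/2)² = π(7.8000e-04 m)² = 1.911e-06 m²
R₂ = (1.65×10^-8)(19.4)/(1.911e-06) = 0.1675 Ω
R = R₁ + R₂ = 0.760 Ω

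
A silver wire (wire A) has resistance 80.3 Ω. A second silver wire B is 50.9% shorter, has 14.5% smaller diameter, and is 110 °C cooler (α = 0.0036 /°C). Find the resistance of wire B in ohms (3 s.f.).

32.6 Ω

R ∝ ρL/d² with ρ ∝ (1+αΔT), so R_B/R_A = (1 − 50.9/100) × (1 − 14.5/100)⁻² × (1 − 0.0036×110)
= 0.491 × 1.368 × 0.604 = 0.4057
R_B = 0.4057 × 80.3 = 32.6 Ω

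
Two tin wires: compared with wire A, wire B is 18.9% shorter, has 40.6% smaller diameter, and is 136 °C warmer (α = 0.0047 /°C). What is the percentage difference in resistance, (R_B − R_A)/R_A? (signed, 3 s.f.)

277%

R ∝ ρL/d² with ρ ∝ (1+αΔT), so R_B/R_A = (1 − 18.9/100) × (1 − 40.6/100)⁻² × (1 + 0.0047×136)
= 0.811 × 2.834 × 1.639 = 3.768
(R_B − R_A)/R_A = 3.768 − 1 = 277%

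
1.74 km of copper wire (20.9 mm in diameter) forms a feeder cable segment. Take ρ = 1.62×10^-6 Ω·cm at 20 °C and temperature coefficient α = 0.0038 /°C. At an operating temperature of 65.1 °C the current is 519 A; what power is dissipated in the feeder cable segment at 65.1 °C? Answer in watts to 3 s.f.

25900 W

ρ = 1.62×10^-6 Ω·cm = 1.62×10^-8 Ω·m
A = π(d/2)² = π(1.0450e-02 m)² = 3.431e-04 m²
R₍20₎ = ρL/A = (1.62×10^-8)(1740)/(3.431e-04) = 0.08216 Ω
R₍65.1₎ = R₍20₎(1 + αΔT) = 0.08216 × (1 + 0.0038×45.1) = 0.09625 Ω
P = I²R = (519)² × 0.09625 = 25900 W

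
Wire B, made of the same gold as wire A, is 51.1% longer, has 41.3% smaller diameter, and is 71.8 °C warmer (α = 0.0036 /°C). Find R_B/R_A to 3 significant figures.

R ∝ ρL/d² with ρ ∝ (1+αΔT), so R_B/R_A = (1 + 51.1/100) × (1 − 41.3/100)⁻² × (1 + 0.0036×71.8)
= 1.511 × 2.902 × 1.258 = 5.52

5.52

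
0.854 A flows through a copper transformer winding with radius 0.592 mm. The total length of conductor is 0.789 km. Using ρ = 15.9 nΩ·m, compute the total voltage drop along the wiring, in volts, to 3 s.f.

ρ = 15.9 nΩ·m = 1.59×10^-8 Ω·m
A = πr² = π(5.9200e-04 m)² = 1.101e-06 m²
R = ρL/A = (1.59×10^-8)(789)/(1.101e-06) = 11.39 Ω
V = IR = 0.854 × 11.39 = 9.73 V

9.73 V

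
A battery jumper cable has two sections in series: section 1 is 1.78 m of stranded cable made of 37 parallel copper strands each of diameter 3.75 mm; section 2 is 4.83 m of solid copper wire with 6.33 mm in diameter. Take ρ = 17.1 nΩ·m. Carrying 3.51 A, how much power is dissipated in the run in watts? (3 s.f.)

0.0333 W

ρ = 17.1 nΩ·m = 1.71×10^-8 Ω·m
Section 1: A_strand = π(1.8750e-03)² = 1.104e-05 m²; R₁ = ρL/(N·A_s) = (1.71×10^-8)(1.78)/(37×1.104e-05) = 7.448×10^-5 Ω
Section 2: A = π(d/2)² = π(3.1650e-03 m)² = 3.147e-05 m²
R₂ = (1.71×10^-8)(4.83)/(3.147e-05) = 0.002624 Ω
R = R₁ + R₂ = 0.002699 Ω
P = I²R = (3.51)² × 0.002699 = 0.0333 W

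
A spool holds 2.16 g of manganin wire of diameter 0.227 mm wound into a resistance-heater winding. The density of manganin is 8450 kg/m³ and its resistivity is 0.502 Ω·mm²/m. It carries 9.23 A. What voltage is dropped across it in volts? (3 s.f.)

723 V

ρ = 0.502 Ω·mm²/m = 5.02×10^-7 Ω·m
A = π(d/2)² = π(1.1350e-04 m)² = 4.0471e-08 m²
L = m/(density·A) = 0.00216/(8450×4.0471e-08) = 6.316 m
R = ρL/A = (5.02×10^-7)(6.316)/(4.0471e-08) = 78.35 Ω
V = IR = 9.23 × 78.35 = 723 V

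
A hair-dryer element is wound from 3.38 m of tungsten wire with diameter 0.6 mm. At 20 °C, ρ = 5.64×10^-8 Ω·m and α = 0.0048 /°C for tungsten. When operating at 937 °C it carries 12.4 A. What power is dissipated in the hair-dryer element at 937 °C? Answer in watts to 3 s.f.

560 W

A = π(d/2)² = π(3.0000e-04 m)² = 2.827e-07 m²
R₍20₎ = ρL/A = (5.64×10^-8)(3.38)/(2.827e-07) = 0.6742 Ω
R₍937₎ = R₍20₎(1 + αΔT) = 0.6742 × (1 + 0.0048×917) = 3.642 Ω
P = I²R = (12.4)² × 3.642 = 560 W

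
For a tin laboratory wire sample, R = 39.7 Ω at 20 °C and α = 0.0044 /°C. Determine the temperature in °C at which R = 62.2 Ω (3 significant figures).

R = R₀(1 + α(T − T₀)) ⇒ T = T₀ + (R/R₀ − 1)/α
T = 20 + (62.2/39.7 − 1)/0.0044 = 20 + (0.5668)/0.0044 = 149 °C

149 °C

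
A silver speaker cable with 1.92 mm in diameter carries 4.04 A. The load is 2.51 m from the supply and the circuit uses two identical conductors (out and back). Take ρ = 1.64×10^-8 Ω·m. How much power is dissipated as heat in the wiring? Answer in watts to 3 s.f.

0.464 W

A = π(d/2)² = π(9.6000e-04 m)² = 2.895e-06 m²
Total conductor length (both ways) L = 2 × 2.51 = 5.02 m
R = ρL/A = (1.64×10^-8)(5.02)/(2.895e-06) = 0.02844 Ω
P = I²R = (4.04)² × 0.02844 = 0.464 W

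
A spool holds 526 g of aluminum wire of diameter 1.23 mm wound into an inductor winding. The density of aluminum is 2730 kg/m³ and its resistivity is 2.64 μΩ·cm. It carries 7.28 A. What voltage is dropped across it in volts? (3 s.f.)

26.2 V

ρ = 2.64 μΩ·cm = 2.64×10^-8 Ω·m
A = π(d/2)² = π(6.1500e-04 m)² = 1.1882e-06 m²
L = m/(density·A) = 0.526/(2730×1.1882e-06) = 162.2 m
R = ρL/A = (2.64×10^-8)(162.2)/(1.1882e-06) = 3.603 Ω
V = IR = 7.28 × 3.603 = 26.2 V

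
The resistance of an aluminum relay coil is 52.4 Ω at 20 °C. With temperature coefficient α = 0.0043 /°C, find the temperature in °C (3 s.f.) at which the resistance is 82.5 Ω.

154 °C

R = R₀(1 + α(T − T₀)) ⇒ T = T₀ + (R/R₀ − 1)/α
T = 20 + (82.5/52.4 − 1)/0.0043 = 20 + (0.5744)/0.0043 = 154 °C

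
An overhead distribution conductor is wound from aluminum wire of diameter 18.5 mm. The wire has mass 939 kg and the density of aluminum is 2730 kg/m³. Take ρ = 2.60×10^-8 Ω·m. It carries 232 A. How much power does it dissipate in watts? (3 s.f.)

A = π(d/2)² = π(9.2500e-03 m)² = 2.6880e-04 m²
L = m/(density·A) = 939/(2730×2.6880e-04) = 1280 m
R = ρL/A = (2.60×10^-8)(1280)/(2.6880e-04) = 0.1238 Ω
P = I²R = (232)² × 0.1238 = 6660 W

6660 W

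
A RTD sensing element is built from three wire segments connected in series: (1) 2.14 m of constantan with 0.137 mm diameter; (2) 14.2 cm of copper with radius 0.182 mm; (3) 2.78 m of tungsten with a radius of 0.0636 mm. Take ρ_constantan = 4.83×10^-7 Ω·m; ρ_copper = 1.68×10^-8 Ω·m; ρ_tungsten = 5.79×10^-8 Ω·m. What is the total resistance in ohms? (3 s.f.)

82.8 Ω

Seg 1: A = π(d/2)² = π(6.8500e-05 m)² = 1.474e-08 m²
R_1 = (4.83×10^-7)(2.14)/(1.474e-08) = 70.12 Ω
Seg 2: A = πr² = π(1.8200e-04 m)² = 1.041e-07 m²
R_2 = (1.68×10^-8)(0.142)/(1.041e-07) = 0.02292 Ω
Seg 3: A = πr² = π(6.3600e-05 m)² = 1.271e-08 m²
R_3 = (5.79×10^-8)(2.78)/(1.271e-08) = 12.67 Ω
R_total = R_1 + R_2 + R_3 = 82.8 Ω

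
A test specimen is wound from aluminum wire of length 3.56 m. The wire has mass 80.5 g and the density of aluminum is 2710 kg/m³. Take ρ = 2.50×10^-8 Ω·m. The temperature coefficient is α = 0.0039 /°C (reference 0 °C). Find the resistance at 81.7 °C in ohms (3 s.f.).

0.0141 Ω

A = m/(density·L) = 0.0805/(2710×3.56) = 8.3440e-06 m²
R = ρL/A = (2.50×10^-8)(3.56)/(8.3440e-06) = 0.01067 Ω
R(81.7 °C) = 0.01067 × (1 + 0.0039×81.7) = 0.0141 Ω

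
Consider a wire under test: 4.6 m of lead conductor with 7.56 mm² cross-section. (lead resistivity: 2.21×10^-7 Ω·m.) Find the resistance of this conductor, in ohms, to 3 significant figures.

0.134 Ω

A = 7.56 mm² = 7.560e-06 m²
R = ρL/A = (2.21×10^-7)(4.6 m)/(7.560e-06 m²) = 0.134 Ω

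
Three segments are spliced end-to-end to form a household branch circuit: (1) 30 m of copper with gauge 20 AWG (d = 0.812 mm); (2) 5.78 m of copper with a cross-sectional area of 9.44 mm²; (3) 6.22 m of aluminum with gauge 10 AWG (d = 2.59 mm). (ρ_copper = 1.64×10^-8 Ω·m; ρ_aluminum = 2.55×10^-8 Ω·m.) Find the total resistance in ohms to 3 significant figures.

0.990 Ω

Seg 1: A = π(0.812/2 mm)² = π(4.0600e-04 m)² = 5.178e-07 m²
R_1 = (1.64×10^-8)(30)/(5.178e-07) = 0.9501 Ω
Seg 2: A = 9.44 mm² = 9.440e-06 m²
R_2 = (1.64×10^-8)(5.78)/(9.440e-06) = 0.01004 Ω
Seg 3: A = π(2.59/2 mm)² = π(1.2950e-03 m)² = 5.269e-06 m²
R_3 = (2.55×10^-8)(6.22)/(5.269e-06) = 0.03011 Ω
R_total = R_1 + R_2 + R_3 = 0.990 Ω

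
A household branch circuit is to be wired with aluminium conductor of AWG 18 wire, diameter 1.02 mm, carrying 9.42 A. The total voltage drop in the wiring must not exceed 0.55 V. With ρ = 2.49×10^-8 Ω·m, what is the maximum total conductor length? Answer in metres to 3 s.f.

A = π(1.02/2 mm)² = π(5.1000e-04 m)² = 8.171e-07 m²
L_max = V_max·A/(1·ρI) = (0.55)(8.171e-07)/(2.49×10^-8×9.42) = 1.92 m

1.92 m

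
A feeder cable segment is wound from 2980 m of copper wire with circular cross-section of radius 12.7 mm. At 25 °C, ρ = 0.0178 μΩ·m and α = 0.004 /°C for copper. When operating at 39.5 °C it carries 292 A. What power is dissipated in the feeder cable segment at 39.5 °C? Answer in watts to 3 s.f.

ρ = 0.0178 μΩ·m = 1.78×10^-8 Ω·m
A = πr² = π(1.2700e-02 m)² = 5.067e-04 m²
R₍25₎ = ρL/A = (1.78×10^-8)(2980)/(5.067e-04) = 0.1047 Ω
R₍39.5₎ = R₍25₎(1 + αΔT) = 0.1047 × (1 + 0.004×14.5) = 0.1108 Ω
P = I²R = (292)² × 0.1108 = 9440 W

9440 W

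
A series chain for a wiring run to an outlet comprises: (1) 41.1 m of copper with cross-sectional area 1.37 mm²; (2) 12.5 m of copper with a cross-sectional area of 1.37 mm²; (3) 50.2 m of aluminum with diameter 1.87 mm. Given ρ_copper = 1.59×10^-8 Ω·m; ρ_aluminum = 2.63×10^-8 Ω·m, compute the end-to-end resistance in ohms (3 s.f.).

1.10 Ω

Seg 1: A = 1.37 mm² = 1.370e-06 m²
R_1 = (1.59×10^-8)(41.1)/(1.370e-06) = 0.477 Ω
Seg 2: A = 1.37 mm² = 1.370e-06 m²
R_2 = (1.59×10^-8)(12.5)/(1.370e-06) = 0.1451 Ω
Seg 3: A = π(d/2)² = π(9.3500e-04 m)² = 2.746e-06 m²
R_3 = (2.63×10^-8)(50.2)/(2.746e-06) = 0.4807 Ω
R_total = R_1 + R_2 + R_3 = 1.10 Ω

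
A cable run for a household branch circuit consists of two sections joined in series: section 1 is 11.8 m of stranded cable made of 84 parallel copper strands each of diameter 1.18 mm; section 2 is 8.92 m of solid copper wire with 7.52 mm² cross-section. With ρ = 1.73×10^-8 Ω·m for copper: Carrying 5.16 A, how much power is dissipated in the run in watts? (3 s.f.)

Section 1: A_strand = π(5.9000e-04)² = 1.094e-06 m²; R₁ = ρL/(N·A_s) = (1.73×10^-8)(11.8)/(84×1.094e-06) = 0.002222 Ω
Section 2: A = 7.52 mm² = 7.520e-06 m²
R₂ = (1.73×10^-8)(8.92)/(7.520e-06) = 0.02052 Ω
R = R₁ + R₂ = 0.02274 Ω
P = I²R = (5.16)² × 0.02274 = 0.606 W

0.606 W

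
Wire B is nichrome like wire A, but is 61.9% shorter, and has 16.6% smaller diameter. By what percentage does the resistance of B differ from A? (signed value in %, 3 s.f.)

-45.2%

R ∝ L/d², so R_B/R_A = (1 − 61.9/100) × (1 − 16.6/100)⁻²
= 0.381 × 1.438 = 0.5478
(R_B − R_A)/R_A = 0.5478 − 1 = -45.2%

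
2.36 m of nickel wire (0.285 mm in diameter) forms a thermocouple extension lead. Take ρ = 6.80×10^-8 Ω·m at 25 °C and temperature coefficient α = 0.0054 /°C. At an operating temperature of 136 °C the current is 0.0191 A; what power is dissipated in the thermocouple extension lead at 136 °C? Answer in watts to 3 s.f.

0.00147 W

A = π(d/2)² = π(1.4250e-04 m)² = 6.379e-08 m²
R₍25₎ = ρL/A = (6.80×10^-8)(2.36)/(6.379e-08) = 2.516 Ω
R₍136₎ = R₍25₎(1 + αΔT) = 2.516 × (1 + 0.0054×111) = 4.023 Ω
P = I²R = (0.0191)² × 4.023 = 0.00147 W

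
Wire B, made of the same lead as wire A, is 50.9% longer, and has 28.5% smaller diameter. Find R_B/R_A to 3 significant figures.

R ∝ L/d², so R_B/R_A = (1 + 50.9/100) × (1 − 28.5/100)⁻²
= 1.509 × 1.956 = 2.95

2.95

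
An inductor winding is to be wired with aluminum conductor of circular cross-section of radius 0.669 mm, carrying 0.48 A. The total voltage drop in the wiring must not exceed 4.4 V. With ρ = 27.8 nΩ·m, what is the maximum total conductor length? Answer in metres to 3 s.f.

ρ = 27.8 nΩ·m = 2.78×10^-8 Ω·m
A = πr² = π(6.6900e-04 m)² = 1.406e-06 m²
L_max = V_max·A/(1·ρI) = (4.4)(1.406e-06)/(2.78×10^-8×0.48) = 464 m

464 m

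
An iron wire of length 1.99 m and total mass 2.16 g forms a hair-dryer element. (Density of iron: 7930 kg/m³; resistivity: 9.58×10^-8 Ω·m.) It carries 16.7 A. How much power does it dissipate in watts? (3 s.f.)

A = m/(density·L) = 0.00216/(7930×1.99) = 1.3688e-07 m²
R = ρL/A = (9.58×10^-8)(1.99)/(1.3688e-07) = 1.393 Ω
P = I²R = (16.7)² × 1.393 = 388 W

388 W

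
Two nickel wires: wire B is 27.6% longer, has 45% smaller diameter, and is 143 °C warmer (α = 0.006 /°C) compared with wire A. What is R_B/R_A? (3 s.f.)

R ∝ ρL/d² with ρ ∝ (1+αΔT), so R_B/R_A = (1 + 27.6/100) × (1 − 45/100)⁻² × (1 + 0.006×143)
= 1.276 × 3.306 × 1.858 = 7.84

7.84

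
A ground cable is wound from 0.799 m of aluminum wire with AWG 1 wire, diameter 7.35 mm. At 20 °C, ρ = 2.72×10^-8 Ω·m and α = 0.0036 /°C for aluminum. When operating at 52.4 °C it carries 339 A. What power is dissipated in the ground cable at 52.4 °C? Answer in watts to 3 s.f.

65.7 W

A = π(7.35/2 mm)² = π(3.6750e-03 m)² = 4.243e-05 m²
R₍20₎ = ρL/A = (2.72×10^-8)(0.799)/(4.243e-05) = 5.122×10^-4 Ω
R₍52.4₎ = R₍20₎(1 + αΔT) = 5.122×10^-4 × (1 + 0.0036×32.4) = 5.720×10^-4 Ω
P = I²R = (339)² × 5.720×10^-4 = 65.7 W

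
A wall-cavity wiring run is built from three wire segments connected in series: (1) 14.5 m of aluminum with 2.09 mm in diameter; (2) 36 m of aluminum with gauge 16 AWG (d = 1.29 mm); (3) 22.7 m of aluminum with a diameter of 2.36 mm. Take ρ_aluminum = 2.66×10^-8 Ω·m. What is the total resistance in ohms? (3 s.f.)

Seg 1: A = π(d/2)² = π(1.0450e-03 m)² = 3.431e-06 m²
R_1 = (2.66×10^-8)(14.5)/(3.431e-06) = 0.1124 Ω
Seg 2: A = π(1.29/2 mm)² = π(6.4500e-04 m)² = 1.307e-06 m²
R_2 = (2.66×10^-8)(36)/(1.307e-06) = 0.7327 Ω
Seg 3: A = π(d/2)² = π(1.1800e-03 m)² = 4.374e-06 m²
R_3 = (2.66×10^-8)(22.7)/(4.374e-06) = 0.138 Ω
R_total = R_1 + R_2 + R_3 = 0.983 Ω

0.983 Ω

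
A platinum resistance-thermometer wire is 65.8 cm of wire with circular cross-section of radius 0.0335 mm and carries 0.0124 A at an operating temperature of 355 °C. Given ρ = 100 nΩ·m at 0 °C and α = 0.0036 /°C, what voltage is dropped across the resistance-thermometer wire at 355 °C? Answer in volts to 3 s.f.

ρ = 100 nΩ·m = 1.00×10^-7 Ω·m
A = πr² = π(3.3500e-05 m)² = 3.526e-09 m²
R₍0₎ = ρL/A = (1.00×10^-7)(0.658)/(3.526e-09) = 18.66 Ω
R₍355₎ = R₍0₎(1 + αΔT) = 18.66 × (1 + 0.0036×355) = 42.51 Ω
V = IR = 0.0124 × 42.51 = 0.527 V

0.527 V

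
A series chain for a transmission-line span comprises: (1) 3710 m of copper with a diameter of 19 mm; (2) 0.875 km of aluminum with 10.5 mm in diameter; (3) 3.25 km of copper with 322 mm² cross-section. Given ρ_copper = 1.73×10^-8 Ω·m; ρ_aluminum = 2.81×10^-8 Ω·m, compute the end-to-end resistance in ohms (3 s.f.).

Seg 1: A = π(d/2)² = π(9.5000e-03 m)² = 2.835e-04 m²
R_1 = (1.73×10^-8)(3710)/(2.835e-04) = 0.2264 Ω
Seg 2: A = π(d/2)² = π(5.2500e-03 m)² = 8.659e-05 m²
R_2 = (2.81×10^-8)(875)/(8.659e-05) = 0.284 Ω
Seg 3: A = 322 mm² = 3.220e-04 m²
R_3 = (1.73×10^-8)(3250)/(3.220e-04) = 0.1746 Ω
R_total = R_1 + R_2 + R_3 = 0.685 Ω

0.685 Ω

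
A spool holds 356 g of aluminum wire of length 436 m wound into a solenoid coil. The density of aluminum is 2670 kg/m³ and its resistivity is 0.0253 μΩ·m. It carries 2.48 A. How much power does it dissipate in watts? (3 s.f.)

ρ = 0.0253 μΩ·m = 2.53×10^-8 Ω·m
A = m/(density·L) = 0.356/(2670×436) = 3.0581e-07 m²
R = ρL/A = (2.53×10^-8)(436)/(3.0581e-07) = 36.07 Ω
P = I²R = (2.48)² × 36.07 = 222 W

222 W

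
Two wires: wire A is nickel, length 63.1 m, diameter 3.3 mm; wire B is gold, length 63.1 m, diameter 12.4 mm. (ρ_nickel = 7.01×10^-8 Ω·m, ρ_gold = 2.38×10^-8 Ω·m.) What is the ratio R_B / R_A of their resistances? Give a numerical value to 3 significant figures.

R ∝ ρL/d², so R_B/R_A = (ρ_B/ρ_A) × (d_A/d_B)²
= (2.38×10^-8/7.01×10^-8) × (3.3/12.4)² = 0.0240

0.0240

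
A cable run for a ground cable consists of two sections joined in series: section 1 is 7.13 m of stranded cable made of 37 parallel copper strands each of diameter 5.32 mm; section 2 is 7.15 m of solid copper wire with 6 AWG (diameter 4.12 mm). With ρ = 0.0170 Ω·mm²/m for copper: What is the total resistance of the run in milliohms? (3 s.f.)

ρ = 0.0170 Ω·mm²/m = 1.70×10^-8 Ω·m
Section 1: A_strand = π(2.6600e-03)² = 2.223e-05 m²; R₁ = ρL/(N·A_s) = (1.70×10^-8)(7.13)/(37×2.223e-05) = 1.474×10^-4 Ω
Section 2: A = π(4.12/2 mm)² = π(2.0600e-03 m)² = 1.333e-05 m²
R₂ = (1.70×10^-8)(7.15)/(1.333e-05) = 0.009117 Ω
R = R₁ + R₂ = 9.26 mΩ

9.26 mΩ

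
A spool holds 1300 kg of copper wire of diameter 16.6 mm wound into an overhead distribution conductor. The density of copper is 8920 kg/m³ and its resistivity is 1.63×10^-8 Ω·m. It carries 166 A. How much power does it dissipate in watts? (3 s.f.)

1400 W

A = π(d/2)² = π(8.3000e-03 m)² = 2.1642e-04 m²
L = m/(density·A) = 1300/(8920×2.1642e-04) = 673.4 m
R = ρL/A = (1.63×10^-8)(673.4)/(2.1642e-04) = 0.05072 Ω
P = I²R = (166)² × 0.05072 = 1400 W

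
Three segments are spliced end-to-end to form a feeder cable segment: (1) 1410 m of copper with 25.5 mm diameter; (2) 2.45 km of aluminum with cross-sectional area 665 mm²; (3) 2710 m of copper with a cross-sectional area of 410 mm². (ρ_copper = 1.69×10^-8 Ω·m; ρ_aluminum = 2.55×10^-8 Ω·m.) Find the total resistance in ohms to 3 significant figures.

Seg 1: A = π(d/2)² = π(1.2750e-02 m)² = 5.107e-04 m²
R_1 = (1.69×10^-8)(1410)/(5.107e-04) = 0.04666 Ω
Seg 2: A = 665 mm² = 6.650e-04 m²
R_2 = (2.55×10^-8)(2450)/(6.650e-04) = 0.09395 Ω
Seg 3: A = 410 mm² = 4.100e-04 m²
R_3 = (1.69×10^-8)(2710)/(4.100e-04) = 0.1117 Ω
R_total = R_1 + R_2 + R_3 = 0.252 Ω

0.252 Ω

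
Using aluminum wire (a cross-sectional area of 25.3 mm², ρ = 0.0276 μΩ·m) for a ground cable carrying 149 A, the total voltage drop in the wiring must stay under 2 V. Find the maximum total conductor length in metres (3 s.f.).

12.3 m

ρ = 0.0276 μΩ·m = 2.76×10^-8 Ω·m
A = 25.3 mm² = 2.530e-05 m²
L_max = V_max·A/(1·ρI) = (2)(2.530e-05)/(2.76×10^-8×149) = 12.3 m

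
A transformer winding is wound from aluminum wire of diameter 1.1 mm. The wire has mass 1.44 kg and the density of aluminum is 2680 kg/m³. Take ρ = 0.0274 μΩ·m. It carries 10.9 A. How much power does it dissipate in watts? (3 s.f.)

ρ = 0.0274 μΩ·m = 2.74×10^-8 Ω·m
A = π(d/2)² = π(5.5000e-04 m)² = 9.5033e-07 m²
L = m/(density·A) = 1.44/(2680×9.5033e-07) = 565.4 m
R = ρL/A = (2.74×10^-8)(565.4)/(9.5033e-07) = 16.3 Ω
P = I²R = (10.9)² × 16.3 = 1940 W

1940 W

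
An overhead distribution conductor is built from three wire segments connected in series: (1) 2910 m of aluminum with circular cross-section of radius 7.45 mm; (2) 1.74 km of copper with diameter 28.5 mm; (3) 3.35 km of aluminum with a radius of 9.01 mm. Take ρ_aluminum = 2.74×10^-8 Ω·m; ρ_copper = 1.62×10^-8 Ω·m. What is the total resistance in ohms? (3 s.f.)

Seg 1: A = πr² = π(7.4500e-03 m)² = 1.744e-04 m²
R_1 = (2.74×10^-8)(2910)/(1.744e-04) = 0.4573 Ω
Seg 2: A = π(d/2)² = π(1.4250e-02 m)² = 6.379e-04 m²
R_2 = (1.62×10^-8)(1740)/(6.379e-04) = 0.04419 Ω
Seg 3: A = πr² = π(9.0100e-03 m)² = 2.550e-04 m²
R_3 = (2.74×10^-8)(3350)/(2.550e-04) = 0.3599 Ω
R_total = R_1 + R_2 + R_3 = 0.861 Ω

0.861 Ω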